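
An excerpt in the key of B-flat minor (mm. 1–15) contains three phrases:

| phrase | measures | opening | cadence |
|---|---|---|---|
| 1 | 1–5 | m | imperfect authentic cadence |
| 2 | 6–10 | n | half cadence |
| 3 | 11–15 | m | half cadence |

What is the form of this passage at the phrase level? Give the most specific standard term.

The final phrase closes with a half cadence, which is not stronger than the preceding half cadence; the 3 phrases lack an overall antecedent–consequent design and so form a phrase group.

phrase group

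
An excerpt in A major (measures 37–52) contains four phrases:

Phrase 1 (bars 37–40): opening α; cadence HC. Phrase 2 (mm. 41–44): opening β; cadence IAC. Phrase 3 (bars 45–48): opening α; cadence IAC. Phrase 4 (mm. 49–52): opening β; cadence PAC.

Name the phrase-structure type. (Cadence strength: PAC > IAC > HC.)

parallel double period

Four phrases in two halves: the first half (bars 37–44) ends with an imperfect authentic cadence, the second (mm. 45-52) with a perfect authentic cadence — a large antecedent–consequent pair, i.e. a double period.
Phrase 3 begins with the same material as phrase 1, making it parallel.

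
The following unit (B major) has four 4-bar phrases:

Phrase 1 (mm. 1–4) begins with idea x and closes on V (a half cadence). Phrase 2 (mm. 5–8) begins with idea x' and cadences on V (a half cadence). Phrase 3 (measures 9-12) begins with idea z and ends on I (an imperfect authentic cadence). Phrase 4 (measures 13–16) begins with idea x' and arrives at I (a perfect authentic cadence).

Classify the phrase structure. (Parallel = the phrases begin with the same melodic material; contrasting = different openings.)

contrasting double period

Four phrases in two halves: the first half (measures 1-8) ends with a half cadence, the second (bars 9-16) with a perfect authentic cadence — a large antecedent–consequent pair, i.e. a double period.
Phrase 3 begins with different material from phrase 1, making it contrasting.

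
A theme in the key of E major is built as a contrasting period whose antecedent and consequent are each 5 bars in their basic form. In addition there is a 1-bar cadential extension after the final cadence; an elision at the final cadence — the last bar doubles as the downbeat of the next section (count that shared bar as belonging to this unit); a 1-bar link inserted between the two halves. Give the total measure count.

12 measures

Basic contrasting period: 5 + 5 = 10 bars.
10 (basic form) + 1 (cadential extension) + 1 (link) = 12.
The elision shares a bar with the next section but does not change this unit's count.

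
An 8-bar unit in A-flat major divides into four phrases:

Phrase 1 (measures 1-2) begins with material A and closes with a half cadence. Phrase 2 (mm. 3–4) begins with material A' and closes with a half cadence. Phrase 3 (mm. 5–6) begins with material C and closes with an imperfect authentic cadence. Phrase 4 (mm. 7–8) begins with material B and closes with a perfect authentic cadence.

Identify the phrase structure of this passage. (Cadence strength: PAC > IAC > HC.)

contrasting double period

Four phrases in two halves: the first half (mm. 1–4) ends with a half cadence, the second (mm. 5-8) with a perfect authentic cadence — a large antecedent–consequent pair, i.e. a double period.
Phrase 3 begins with different material from phrase 1, making it contrasting.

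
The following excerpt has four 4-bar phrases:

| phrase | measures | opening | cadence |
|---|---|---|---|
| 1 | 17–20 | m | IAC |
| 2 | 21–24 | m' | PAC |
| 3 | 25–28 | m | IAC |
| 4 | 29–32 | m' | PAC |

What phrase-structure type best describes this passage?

repeated period

The cadence pattern IAC–PAC–IAC–PAC is weak–strong twice, and phrases 3–4 restate phrases 1–2: a period heard twice, not a double period (which would end weakly at phrase 2).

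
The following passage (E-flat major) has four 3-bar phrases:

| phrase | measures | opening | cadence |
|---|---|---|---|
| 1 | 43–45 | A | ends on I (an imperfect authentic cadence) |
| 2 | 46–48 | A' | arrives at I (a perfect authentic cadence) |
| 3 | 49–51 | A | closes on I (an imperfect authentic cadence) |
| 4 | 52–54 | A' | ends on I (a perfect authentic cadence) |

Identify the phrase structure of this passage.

The cadence pattern IAC–PAC–IAC–PAC is weak–strong twice, and phrases 3–4 restate phrases 1–2: a period heard twice, not a double period (which would end weakly at phrase 2).

repeated period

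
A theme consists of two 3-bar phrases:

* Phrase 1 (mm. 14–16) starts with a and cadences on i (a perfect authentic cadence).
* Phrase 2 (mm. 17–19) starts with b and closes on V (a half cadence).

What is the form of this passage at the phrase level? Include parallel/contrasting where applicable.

The second phrase closes with a half cadence, which is not stronger than the first phrase's perfect authentic cadence; without a weak→strong cadential pair there is no antecedent–consequent relationship, so this is a phrase group rather than a period.

phrase group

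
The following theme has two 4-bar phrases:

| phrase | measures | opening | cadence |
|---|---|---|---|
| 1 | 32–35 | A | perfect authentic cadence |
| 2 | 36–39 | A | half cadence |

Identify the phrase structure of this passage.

The second phrase closes with a half cadence, which is not stronger than the first phrase's perfect authentic cadence; without a weak→strong cadential pair there is no antecedent–consequent relationship, so this is a phrase group rather than a period.

phrase group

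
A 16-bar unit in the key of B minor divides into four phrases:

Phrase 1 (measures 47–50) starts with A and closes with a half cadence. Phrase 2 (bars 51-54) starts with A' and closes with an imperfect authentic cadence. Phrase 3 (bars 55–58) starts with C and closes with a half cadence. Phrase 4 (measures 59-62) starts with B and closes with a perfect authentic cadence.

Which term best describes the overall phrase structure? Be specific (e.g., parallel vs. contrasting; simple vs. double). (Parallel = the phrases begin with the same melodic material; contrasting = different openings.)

Four phrases in two halves: the first half (mm. 47–54) ends with an imperfect authentic cadence, the second (bars 55–62) with a perfect authentic cadence — a large antecedent–consequent pair, i.e. a double period.
Phrase 3 begins with different material from phrase 1, making it contrasting.

contrasting double period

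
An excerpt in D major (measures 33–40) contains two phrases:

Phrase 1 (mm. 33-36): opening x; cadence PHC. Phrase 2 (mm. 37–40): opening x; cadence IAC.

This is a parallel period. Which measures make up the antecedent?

The phrase ending with the weaker cadence (Phrygian half cadence) is the antecedent; the one ending more conclusively (imperfect authentic cadence) is the consequent. The antecedent is measures 33–36.

measures 33–36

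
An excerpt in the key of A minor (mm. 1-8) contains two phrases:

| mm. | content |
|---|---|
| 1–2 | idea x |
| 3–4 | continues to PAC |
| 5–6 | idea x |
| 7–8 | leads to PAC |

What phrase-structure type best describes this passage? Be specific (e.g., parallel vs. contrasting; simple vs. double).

Both phrases have the same opening (x) and the same cadence (perfect authentic cadence): the second is a restatement, not a consequent, so this is a repeated phrase rather than a period.

repeated phrase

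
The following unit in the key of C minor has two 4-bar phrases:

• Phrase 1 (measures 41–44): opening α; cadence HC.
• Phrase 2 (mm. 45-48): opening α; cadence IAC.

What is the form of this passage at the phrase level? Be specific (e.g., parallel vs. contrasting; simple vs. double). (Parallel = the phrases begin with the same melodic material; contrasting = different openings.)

parallel period

Phrase 1 ends with a half cadence (weaker) and phrase 2 with an imperfect authentic cadence (stronger): antecedent + consequent = a period.
The two phrases open with the same material (α / α), so the period is parallel.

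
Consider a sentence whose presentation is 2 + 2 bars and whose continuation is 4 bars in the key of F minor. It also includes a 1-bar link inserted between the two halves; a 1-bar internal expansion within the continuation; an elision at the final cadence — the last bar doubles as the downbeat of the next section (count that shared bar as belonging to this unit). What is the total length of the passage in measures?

Basic sentence: 2 + 2 + 4 = 8 bars.
8 (basic form) + 1 (link) + 1 (internal expansion) = 10.
The elision shares a bar with the next section but does not change this unit's count.

10 measures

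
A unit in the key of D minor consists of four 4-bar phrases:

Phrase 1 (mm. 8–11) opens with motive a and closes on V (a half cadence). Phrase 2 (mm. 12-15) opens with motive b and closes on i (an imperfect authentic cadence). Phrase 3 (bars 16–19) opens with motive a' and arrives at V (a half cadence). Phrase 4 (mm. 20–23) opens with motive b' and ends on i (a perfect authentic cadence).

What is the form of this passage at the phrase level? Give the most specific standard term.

Four phrases in two halves: the first half (mm. 8-15) ends with an imperfect authentic cadence, the second (mm. 16–23) with a perfect authentic cadence — a large antecedent–consequent pair, i.e. a double period.
Phrase 3 begins with the same material as phrase 1, making it parallel.

parallel double period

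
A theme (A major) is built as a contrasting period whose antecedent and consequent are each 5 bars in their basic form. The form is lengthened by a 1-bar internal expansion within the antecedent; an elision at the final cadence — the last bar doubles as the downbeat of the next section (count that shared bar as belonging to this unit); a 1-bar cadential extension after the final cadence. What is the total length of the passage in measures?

12 measures

Basic contrasting period: 5 + 5 = 10 bars.
10 (basic form) + 1 (internal expansion) + 1 (cadential extension) = 12.
The elision shares a bar with the next section but does not change this unit's count.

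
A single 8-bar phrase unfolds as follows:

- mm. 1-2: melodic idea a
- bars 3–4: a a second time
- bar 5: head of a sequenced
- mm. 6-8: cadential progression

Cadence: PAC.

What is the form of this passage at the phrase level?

sentence

Basic idea (measures 1-2) + its repetition (bars 3-4) form the presentation; fragmentation and cadence (mm. 5–8) form the continuation — the 8-bar whole is a sentence.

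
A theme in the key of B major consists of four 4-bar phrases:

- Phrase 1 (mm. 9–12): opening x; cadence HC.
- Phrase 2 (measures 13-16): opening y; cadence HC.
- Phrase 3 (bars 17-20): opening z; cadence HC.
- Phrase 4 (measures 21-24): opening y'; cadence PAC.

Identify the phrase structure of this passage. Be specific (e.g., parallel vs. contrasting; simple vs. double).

Four phrases in two halves: the first half (mm. 9–16) ends with a half cadence, the second (mm. 17–24) with a perfect authentic cadence — a large antecedent–consequent pair, i.e. a double period.
Phrase 3 begins with different material from phrase 1, making it contrasting.

contrasting double period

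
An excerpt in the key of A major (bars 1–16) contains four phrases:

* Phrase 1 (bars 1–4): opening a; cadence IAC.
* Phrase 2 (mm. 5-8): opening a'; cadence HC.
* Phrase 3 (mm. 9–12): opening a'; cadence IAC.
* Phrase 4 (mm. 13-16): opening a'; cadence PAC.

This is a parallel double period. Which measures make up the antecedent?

In a double period the first pair of phrases (ending half cadence) is the large antecedent and the second pair (ending perfect authentic cadence) is the large consequent; the antecedent is measures 1–8.

measures 1–8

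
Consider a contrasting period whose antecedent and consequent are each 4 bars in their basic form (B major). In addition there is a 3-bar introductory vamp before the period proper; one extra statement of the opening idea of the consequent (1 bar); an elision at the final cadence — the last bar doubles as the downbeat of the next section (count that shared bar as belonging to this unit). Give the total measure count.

Basic contrasting period: 4 + 4 = 8 bars.
8 (basic form) + 3 (introduction) + 1 (extra statement) = 12.
The elision shares a bar with the next section but does not change this unit's count.

12 measures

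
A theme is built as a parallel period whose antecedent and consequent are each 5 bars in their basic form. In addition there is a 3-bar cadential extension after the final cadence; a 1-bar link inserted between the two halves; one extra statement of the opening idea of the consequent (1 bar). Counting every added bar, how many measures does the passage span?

Basic parallel period: 5 + 5 = 10 bars.
10 (basic form) + 3 (cadential extension) + 1 (link) + 1 (extra statement) = 15.

15 measures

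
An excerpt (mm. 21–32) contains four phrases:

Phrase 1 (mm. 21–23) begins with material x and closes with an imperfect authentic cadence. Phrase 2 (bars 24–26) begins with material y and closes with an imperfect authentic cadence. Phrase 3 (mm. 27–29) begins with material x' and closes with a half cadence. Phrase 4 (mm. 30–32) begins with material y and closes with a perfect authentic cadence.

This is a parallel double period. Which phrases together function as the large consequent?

phrases 3 and 4

In a double period the first pair of phrases (ending imperfect authentic cadence) is the large antecedent and the second pair (ending perfect authentic cadence) is the large consequent; the consequent is phrases 3 and 4.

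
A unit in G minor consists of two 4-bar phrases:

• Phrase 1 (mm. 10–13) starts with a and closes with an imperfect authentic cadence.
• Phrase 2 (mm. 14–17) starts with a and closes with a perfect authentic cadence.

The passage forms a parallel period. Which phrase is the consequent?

The phrase ending with the weaker cadence (imperfect authentic cadence) is the antecedent; the one ending more conclusively (perfect authentic cadence) is the consequent. The consequent is phrase 2.

phrase 2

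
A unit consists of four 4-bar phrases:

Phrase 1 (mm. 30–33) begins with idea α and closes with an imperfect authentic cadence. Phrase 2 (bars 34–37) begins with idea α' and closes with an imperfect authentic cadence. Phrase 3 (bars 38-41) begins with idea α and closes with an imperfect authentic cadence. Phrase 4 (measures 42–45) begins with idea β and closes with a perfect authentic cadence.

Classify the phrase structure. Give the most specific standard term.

parallel double period

Four phrases in two halves: the first half (mm. 30–37) ends with an imperfect authentic cadence, the second (mm. 38–45) with a perfect authentic cadence — a large antecedent–consequent pair, i.e. a double period.
Phrase 3 begins with the same material as phrase 1, making it parallel.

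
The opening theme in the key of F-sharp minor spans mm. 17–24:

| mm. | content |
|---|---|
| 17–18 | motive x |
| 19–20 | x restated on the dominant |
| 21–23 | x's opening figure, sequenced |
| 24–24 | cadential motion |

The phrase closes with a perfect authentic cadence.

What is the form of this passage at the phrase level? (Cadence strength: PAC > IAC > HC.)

sentence

Basic idea (measures 17-18) + its repetition (mm. 19–20) form the presentation; fragmentation and cadence (measures 21–24) form the continuation — the 8-bar whole is a sentence.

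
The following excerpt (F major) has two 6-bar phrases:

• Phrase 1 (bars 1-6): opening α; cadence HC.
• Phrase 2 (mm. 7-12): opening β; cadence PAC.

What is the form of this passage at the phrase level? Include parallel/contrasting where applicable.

contrasting period

Phrase 1 ends with a half cadence (weaker) and phrase 2 with a perfect authentic cadence (stronger): antecedent + consequent = a period.
The two phrases open with different material (α / β), so the period is contrasting.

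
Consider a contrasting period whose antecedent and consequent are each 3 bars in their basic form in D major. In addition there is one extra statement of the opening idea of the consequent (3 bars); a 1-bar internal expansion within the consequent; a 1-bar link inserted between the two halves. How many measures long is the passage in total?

Basic contrasting period: 3 + 3 = 6 bars.
6 (basic form) + 3 (extra statement) + 1 (internal expansion) + 1 (link) = 11.

11 measures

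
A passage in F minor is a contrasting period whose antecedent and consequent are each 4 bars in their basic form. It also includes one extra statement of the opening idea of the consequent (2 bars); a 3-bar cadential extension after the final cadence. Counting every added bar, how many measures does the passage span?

Basic contrasting period: 4 + 4 = 8 bars.
8 (basic form) + 2 (extra statement) + 3 (cadential extension) = 13.

13 measures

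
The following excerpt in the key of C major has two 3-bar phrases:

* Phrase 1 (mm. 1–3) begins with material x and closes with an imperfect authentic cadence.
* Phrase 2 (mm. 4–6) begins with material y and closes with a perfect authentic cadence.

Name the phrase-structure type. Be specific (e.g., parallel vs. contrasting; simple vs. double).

contrasting period

Phrase 1 ends with an imperfect authentic cadence (weaker) and phrase 2 with a perfect authentic cadence (stronger): antecedent + consequent = a period.
The two phrases open with different material (x / y), so the period is contrasting.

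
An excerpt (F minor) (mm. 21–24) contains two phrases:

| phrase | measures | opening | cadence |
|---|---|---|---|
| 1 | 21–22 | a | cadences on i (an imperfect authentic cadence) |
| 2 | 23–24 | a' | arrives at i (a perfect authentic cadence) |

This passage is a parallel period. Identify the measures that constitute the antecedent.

measures 21–22

The antecedent is the phrase ending with the weaker cadence (imperfect authentic cadence, phrase 1) and the consequent the one ending more conclusively (perfect authentic cadence, phrase 2); the antecedent is bars 21–22.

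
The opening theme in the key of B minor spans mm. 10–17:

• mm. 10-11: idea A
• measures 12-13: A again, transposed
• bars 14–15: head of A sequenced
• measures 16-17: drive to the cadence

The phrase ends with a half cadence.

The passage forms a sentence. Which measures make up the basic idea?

The presentation of a sentence is the basic idea (bars 10–11) plus its repetition (measures 12–13); the basic idea is therefore mm. 10–11.

measures 10–11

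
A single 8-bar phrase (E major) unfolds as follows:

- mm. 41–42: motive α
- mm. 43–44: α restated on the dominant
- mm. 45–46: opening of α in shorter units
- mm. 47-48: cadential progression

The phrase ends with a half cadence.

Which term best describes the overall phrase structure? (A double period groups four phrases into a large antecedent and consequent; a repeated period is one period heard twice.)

sentence

Basic idea (mm. 41-42) + its repetition (bars 43-44) form the presentation; fragmentation and cadence (mm. 45–48) form the continuation — the 8-bar whole is a sentence.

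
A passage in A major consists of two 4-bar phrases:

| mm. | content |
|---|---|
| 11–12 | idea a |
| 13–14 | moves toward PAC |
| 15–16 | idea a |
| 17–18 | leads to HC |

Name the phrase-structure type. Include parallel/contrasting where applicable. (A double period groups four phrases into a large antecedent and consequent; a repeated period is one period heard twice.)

The second phrase closes with a half cadence, which is not stronger than the first phrase's perfect authentic cadence; without a weak→strong cadential pair there is no antecedent–consequent relationship, so this is a phrase group rather than a period.

phrase group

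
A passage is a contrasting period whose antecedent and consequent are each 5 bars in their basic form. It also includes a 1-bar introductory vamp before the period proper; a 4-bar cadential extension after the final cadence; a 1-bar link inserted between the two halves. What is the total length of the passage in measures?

16 measures

Basic contrasting period: 5 + 5 = 10 bars.
10 (basic form) + 1 (introduction) + 4 (cadential extension) + 1 (link) = 16.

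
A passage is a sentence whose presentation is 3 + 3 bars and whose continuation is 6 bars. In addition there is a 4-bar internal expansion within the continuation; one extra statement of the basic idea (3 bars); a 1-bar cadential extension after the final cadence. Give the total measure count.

20 measures

Basic sentence: 3 + 3 + 6 = 12 bars.
12 (basic form) + 4 (internal expansion) + 3 (extra statement) + 1 (cadential extension) = 20.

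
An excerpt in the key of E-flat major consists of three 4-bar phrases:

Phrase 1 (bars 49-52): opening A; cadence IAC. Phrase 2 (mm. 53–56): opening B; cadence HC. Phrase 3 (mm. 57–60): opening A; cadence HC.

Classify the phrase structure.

The final phrase closes with a half cadence, which is not stronger than the preceding half cadence; the 3 phrases lack an overall antecedent–consequent design and so form a phrase group.

phrase group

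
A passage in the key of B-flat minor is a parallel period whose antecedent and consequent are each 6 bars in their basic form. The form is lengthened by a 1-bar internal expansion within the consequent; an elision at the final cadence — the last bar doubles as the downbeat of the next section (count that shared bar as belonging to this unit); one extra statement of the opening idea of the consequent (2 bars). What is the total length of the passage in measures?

15 measures

Basic parallel period: 6 + 6 = 12 bars.
12 (basic form) + 1 (internal expansion) + 2 (extra statement) = 15.
The elision shares a bar with the next section but does not change this unit's count.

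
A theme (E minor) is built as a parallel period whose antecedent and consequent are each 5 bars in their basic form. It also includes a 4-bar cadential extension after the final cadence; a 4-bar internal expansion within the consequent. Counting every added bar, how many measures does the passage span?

Basic parallel period: 5 + 5 = 10 bars.
10 (basic form) + 4 (cadential extension) + 4 (internal expansion) = 18.

18 measures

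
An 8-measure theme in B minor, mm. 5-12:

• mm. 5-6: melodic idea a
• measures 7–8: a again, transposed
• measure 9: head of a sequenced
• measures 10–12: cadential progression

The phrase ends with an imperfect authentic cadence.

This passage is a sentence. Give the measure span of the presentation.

measures 5–8

The presentation of a sentence is the basic idea (mm. 5-6) plus its repetition (bars 7–8); the presentation is therefore bars 5-8.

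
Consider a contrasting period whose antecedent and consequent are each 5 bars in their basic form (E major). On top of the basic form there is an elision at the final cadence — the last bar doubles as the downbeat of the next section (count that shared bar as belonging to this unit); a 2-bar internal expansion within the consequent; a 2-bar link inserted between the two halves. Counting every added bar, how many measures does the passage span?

14 measures

Basic contrasting period: 5 + 5 = 10 bars.
10 (basic form) + 2 (internal expansion) + 2 (link) = 14.
The elision shares a bar with the next section but does not change this unit's count.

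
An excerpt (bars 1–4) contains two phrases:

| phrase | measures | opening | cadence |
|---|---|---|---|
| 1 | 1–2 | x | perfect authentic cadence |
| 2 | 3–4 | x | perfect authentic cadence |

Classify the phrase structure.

repeated phrase

Both phrases have the same opening (x) and the same cadence (perfect authentic cadence): the second is a restatement, not a consequent, so this is a repeated phrase rather than a period.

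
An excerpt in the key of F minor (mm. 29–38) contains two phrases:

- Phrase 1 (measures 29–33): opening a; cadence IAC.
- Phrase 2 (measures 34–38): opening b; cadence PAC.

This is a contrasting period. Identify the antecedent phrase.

phrase 1

The phrase ending with the weaker cadence (imperfect authentic cadence) is the antecedent; the one ending more conclusively (perfect authentic cadence) is the consequent. The antecedent is phrase 1.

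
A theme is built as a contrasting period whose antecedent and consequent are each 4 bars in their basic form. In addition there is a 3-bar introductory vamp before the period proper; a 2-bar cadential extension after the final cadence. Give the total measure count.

Basic contrasting period: 4 + 4 = 8 bars.
8 (basic form) + 3 (introduction) + 2 (cadential extension) = 13.

13 measures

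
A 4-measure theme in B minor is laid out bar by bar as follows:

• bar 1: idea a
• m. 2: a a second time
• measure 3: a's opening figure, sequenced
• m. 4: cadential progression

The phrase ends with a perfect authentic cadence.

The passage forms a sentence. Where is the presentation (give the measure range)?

measures 1–2

The presentation of a sentence is the basic idea (bar 1) plus its repetition (measure 2); the presentation is therefore mm. 1–2.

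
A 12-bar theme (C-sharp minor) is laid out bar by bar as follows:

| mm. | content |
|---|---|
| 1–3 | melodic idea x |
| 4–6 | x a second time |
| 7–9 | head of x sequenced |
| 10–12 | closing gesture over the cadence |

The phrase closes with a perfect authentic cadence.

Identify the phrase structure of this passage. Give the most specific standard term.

sentence

Basic idea (bars 1–3) + its repetition (bars 4–6) form the presentation; fragmentation and cadence (measures 7–12) form the continuation — the 12-bar whole is a sentence.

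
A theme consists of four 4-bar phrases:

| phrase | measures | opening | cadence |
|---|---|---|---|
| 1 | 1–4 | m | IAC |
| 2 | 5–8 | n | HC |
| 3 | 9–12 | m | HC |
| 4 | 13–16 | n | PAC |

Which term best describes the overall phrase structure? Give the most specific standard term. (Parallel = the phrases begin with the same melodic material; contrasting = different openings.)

Four phrases in two halves: the first half (bars 1–8) ends with a half cadence, the second (mm. 9–16) with a perfect authentic cadence — a large antecedent–consequent pair, i.e. a double period.
Phrase 3 begins with the same material as phrase 1, making it parallel.

parallel double period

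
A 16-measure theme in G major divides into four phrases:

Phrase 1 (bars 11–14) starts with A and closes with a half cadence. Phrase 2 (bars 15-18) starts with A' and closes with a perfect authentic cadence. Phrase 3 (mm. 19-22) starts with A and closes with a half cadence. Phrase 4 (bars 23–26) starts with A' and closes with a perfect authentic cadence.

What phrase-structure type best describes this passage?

The cadence pattern HC–PAC–HC–PAC is weak–strong twice, and phrases 3–4 restate phrases 1–2: a period heard twice, not a double period (which would end weakly at phrase 2).

repeated period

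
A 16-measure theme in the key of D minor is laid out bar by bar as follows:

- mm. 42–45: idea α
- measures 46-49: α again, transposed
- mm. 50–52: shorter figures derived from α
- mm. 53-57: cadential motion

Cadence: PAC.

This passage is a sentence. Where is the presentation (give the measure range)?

measures 42–49

The presentation of a sentence is the basic idea (mm. 42–45) plus its repetition (measures 46–49); the presentation is therefore mm. 42-49.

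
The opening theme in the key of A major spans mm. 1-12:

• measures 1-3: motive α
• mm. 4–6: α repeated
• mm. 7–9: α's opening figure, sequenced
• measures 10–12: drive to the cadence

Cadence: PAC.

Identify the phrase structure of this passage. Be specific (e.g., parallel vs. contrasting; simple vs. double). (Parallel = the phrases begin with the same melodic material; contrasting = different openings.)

Basic idea (mm. 1–3) + its repetition (mm. 4–6) form the presentation; fragmentation and cadence (measures 7–12) form the continuation — the 12-bar whole is a sentence.

sentence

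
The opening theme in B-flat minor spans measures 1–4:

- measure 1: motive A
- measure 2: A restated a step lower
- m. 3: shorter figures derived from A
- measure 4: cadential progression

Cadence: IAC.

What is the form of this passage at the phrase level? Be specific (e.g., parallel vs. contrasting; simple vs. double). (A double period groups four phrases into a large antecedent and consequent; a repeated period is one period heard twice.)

Basic idea (m. 1) + its repetition (measure 2) form the presentation; fragmentation and cadence (mm. 3–4) form the continuation — the 4-bar whole is a sentence.

sentence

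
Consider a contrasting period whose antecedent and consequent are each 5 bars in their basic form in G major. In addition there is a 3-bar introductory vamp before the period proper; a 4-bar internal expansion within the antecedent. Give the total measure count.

17 measures

Basic contrasting period: 5 + 5 = 10 bars.
10 (basic form) + 3 (introduction) + 4 (internal expansion) = 17.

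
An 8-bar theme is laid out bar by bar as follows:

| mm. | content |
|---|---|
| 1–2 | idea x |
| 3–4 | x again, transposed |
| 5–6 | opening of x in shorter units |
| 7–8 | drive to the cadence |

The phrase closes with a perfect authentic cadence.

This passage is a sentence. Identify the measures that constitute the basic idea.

The presentation of a sentence is the basic idea (bars 1–2) plus its repetition (measures 3–4); the basic idea is therefore mm. 1–2.

measures 1–2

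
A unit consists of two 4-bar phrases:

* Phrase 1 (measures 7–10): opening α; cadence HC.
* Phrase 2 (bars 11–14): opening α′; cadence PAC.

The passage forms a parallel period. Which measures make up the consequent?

measures 11–14

The phrase ending with the weaker cadence (half cadence) is the antecedent; the one ending more conclusively (perfect authentic cadence) is the consequent. The consequent is measures 11–14.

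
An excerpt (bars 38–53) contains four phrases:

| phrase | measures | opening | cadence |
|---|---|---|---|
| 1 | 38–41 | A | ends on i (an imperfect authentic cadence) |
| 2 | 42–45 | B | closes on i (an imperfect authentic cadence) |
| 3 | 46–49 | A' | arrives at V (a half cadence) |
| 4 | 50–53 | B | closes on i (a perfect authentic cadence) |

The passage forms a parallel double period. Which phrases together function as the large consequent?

In a double period the first pair of phrases (ending imperfect authentic cadence) is the large antecedent and the second pair (ending perfect authentic cadence) is the large consequent; the consequent is phrases 3 and 4.

phrases 3 and 4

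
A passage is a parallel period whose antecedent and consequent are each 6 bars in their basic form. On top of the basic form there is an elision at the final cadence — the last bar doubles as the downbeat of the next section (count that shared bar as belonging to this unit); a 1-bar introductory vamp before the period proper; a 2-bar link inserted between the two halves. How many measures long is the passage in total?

15 measures

Basic parallel period: 6 + 6 = 12 bars.
12 (basic form) + 1 (introduction) + 2 (link) = 15.
The elision shares a bar with the next section but does not change this unit's count.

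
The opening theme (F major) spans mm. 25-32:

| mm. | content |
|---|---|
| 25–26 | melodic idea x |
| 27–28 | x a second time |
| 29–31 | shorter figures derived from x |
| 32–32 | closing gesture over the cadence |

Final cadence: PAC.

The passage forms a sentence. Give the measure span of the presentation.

measures 25–28

The presentation of a sentence is the basic idea (bars 25-26) plus its repetition (mm. 27–28); the presentation is therefore mm. 25–28.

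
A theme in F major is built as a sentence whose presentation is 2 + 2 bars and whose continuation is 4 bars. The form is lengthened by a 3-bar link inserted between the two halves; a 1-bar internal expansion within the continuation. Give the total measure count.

12 measures

Basic sentence: 2 + 2 + 4 = 8 bars.
8 (basic form) + 3 (link) + 1 (internal expansion) = 12.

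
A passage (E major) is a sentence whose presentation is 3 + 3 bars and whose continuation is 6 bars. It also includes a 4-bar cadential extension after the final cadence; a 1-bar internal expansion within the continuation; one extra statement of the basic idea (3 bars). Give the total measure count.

Basic sentence: 3 + 3 + 6 = 12 bars.
12 (basic form) + 4 (cadential extension) + 1 (internal expansion) + 3 (extra statement) = 20.

20 measures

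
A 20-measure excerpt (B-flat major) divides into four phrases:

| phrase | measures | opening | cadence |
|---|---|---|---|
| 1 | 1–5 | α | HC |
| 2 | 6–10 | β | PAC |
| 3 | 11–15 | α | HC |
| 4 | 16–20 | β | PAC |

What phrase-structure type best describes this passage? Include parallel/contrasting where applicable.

repeated period

The cadence pattern HC–PAC–HC–PAC is weak–strong twice, and phrases 3–4 restate phrases 1–2: a period heard twice, not a double period (which would end weakly at phrase 2).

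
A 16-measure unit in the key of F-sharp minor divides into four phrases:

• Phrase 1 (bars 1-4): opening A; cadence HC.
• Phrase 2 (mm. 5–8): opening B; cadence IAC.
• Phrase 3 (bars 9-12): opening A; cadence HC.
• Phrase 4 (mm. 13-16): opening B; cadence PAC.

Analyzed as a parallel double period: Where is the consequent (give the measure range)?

measures 9–16

In a double period the four phrases pair into a large antecedent (phrases 1–2, ending imperfect authentic cadence) and a large consequent (phrases 3–4, ending perfect authentic cadence). The consequent spans bars 9–16.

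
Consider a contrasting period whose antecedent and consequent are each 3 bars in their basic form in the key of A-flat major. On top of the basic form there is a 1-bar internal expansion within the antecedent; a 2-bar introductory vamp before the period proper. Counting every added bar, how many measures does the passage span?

Basic contrasting period: 3 + 3 = 6 bars.
6 (basic form) + 1 (internal expansion) + 2 (introduction) = 9.

9 measures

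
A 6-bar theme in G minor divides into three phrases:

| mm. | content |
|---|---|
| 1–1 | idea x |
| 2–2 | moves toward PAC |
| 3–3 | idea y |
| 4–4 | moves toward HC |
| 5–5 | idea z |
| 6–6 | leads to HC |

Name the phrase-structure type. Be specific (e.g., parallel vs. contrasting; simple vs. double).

The final phrase closes with a half cadence, which is not stronger than the preceding half cadence; the 3 phrases lack an overall antecedent–consequent design and so form a phrase group.

phrase group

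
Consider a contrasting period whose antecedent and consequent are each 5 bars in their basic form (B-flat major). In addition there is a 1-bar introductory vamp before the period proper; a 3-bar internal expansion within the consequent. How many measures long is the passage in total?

Basic contrasting period: 5 + 5 = 10 bars.
10 (basic form) + 1 (introduction) + 3 (internal expansion) = 14.

14 measures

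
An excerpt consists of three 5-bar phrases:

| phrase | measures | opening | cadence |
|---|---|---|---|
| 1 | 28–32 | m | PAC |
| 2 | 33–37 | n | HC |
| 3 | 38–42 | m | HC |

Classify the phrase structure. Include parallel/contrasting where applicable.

The final phrase closes with a half cadence, which is not stronger than the preceding half cadence; the 3 phrases lack an overall antecedent–consequent design and so form a phrase group.

phrase group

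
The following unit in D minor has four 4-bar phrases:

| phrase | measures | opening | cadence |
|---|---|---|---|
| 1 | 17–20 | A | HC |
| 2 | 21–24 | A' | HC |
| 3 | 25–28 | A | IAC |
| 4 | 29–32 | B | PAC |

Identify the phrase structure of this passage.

Four phrases in two halves: the first half (bars 17–24) ends with a half cadence, the second (mm. 25–32) with a perfect authentic cadence — a large antecedent–consequent pair, i.e. a double period.
Phrase 3 begins with the same material as phrase 1, making it parallel.

parallel double period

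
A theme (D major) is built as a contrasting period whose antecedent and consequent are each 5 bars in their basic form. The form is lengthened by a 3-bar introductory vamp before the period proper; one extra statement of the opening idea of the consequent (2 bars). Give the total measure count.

Basic contrasting period: 5 + 5 = 10 bars.
10 (basic form) + 3 (introduction) + 2 (extra statement) = 15.

15 measures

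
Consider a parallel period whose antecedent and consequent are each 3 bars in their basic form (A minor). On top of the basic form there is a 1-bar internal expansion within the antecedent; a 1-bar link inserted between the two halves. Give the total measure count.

8 measures

Basic parallel period: 3 + 3 = 6 bars.
6 (basic form) + 1 (internal expansion) + 1 (link) = 8.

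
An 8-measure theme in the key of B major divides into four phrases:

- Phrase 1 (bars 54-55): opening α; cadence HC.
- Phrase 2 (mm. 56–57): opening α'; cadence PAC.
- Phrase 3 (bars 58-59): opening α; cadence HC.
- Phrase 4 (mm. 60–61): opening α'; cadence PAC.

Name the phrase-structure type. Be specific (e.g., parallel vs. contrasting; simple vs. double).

repeated period

The cadence pattern HC–PAC–HC–PAC is weak–strong twice, and phrases 3–4 restate phrases 1–2: a period heard twice, not a double period (which would end weakly at phrase 2).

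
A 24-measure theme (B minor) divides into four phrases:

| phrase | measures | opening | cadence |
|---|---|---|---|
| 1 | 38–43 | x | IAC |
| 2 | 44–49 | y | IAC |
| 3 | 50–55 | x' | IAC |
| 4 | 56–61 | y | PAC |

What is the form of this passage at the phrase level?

Four phrases in two halves: the first half (measures 38–49) ends with an imperfect authentic cadence, the second (mm. 50-61) with a perfect authentic cadence — a large antecedent–consequent pair, i.e. a double period.
Phrase 3 begins with the same material as phrase 1, making it parallel.

parallel double period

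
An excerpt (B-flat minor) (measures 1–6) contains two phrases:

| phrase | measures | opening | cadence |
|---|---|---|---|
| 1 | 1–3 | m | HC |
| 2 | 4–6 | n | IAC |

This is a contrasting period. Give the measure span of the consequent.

The phrase ending with the weaker cadence (half cadence) is the antecedent; the one ending more conclusively (imperfect authentic cadence) is the consequent. The consequent is measures 4–6.

measures 4–6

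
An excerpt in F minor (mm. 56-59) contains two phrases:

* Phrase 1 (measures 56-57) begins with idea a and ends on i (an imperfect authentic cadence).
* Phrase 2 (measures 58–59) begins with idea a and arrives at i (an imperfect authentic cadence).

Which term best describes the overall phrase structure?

Both phrases have the same opening (a) and the same cadence (imperfect authentic cadence): the second is a restatement, not a consequent, so this is a repeated phrase rather than a period.

repeated phrase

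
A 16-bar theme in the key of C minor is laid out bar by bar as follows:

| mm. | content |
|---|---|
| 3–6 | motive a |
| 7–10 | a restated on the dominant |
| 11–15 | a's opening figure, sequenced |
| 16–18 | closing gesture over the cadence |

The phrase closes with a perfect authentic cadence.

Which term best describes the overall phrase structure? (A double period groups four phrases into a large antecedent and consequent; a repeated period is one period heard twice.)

Basic idea (mm. 3-6) + its repetition (bars 7–10) form the presentation; fragmentation and cadence (bars 11-18) form the continuation — the 16-bar whole is a sentence.

sentence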